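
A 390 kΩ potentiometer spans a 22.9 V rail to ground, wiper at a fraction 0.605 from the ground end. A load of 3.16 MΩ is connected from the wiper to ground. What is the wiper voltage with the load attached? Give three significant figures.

The wiper splits the pot into (1−α)R = 154.1 kΩ above and αR = 235.9 kΩ below.
Lower section ‖ load = 219.6 kΩ.
V_wiper = 22.9 × 219.6/(154.1 + 219.6) = 13.5 V.

V ≈ 13.5 V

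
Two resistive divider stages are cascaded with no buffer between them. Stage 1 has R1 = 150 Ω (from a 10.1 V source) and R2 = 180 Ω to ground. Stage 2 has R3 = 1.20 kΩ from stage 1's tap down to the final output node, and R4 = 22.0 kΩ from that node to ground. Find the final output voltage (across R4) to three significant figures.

V_out ≈ 5.21 V

Stage 2 presents R3+R4 = 23200 Ω as a load on stage 1's tap.
Stage 1's lower leg becomes R2‖(R3+R4) = 178.6 Ω, so V_mid = 10.1 × 178.6/328.6 = 5.490 V.
Stage 2 is itself unloaded: V_out = V_mid × R4/(R3+R4) = 5.490 × 22000/23200 = 5.21 V.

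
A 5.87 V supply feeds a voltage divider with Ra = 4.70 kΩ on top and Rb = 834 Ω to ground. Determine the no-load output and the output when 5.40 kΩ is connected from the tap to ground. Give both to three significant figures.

Unloaded: 0.885 V; loaded: 0.782 V

Open-circuit: V = 5.87 × 834/(4700 + 834) = 0.885 V.
With the load, Rb becomes Rb‖R_L = 722.4 Ω, so V = 5.87 × 722.4/5422 = 0.782 V.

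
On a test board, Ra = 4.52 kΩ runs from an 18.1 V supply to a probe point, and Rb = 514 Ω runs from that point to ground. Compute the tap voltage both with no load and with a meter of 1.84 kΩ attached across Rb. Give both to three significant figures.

Unloaded: 1.85 V; loaded: 1.48 V

Open-circuit: V = 18.1 × 514/(4520 + 514) = 1.85 V.
With the load, Rb becomes Rb‖R_L = 401.8 Ω, so V = 18.1 × 401.8/4922 = 1.48 V.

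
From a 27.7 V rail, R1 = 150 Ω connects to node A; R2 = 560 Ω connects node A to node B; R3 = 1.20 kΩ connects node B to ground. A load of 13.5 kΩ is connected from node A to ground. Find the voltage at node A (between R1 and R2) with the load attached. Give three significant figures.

Below node A the series string R2+R3 = 1760 Ω sits in parallel with the 13500 Ω load: 1557 Ω.
V_A = 27.7 × 1557/(150 + 1557) = 25.3 V.

V ≈ 25.3 V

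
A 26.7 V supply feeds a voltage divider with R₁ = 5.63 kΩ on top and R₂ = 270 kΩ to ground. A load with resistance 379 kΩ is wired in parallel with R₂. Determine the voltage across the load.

V_out ≈ 25.8 V

The load sits in parallel with R₂: R₂‖R_L = (270 × 379) / (270 + 379) = 157.7 kΩ.
V_out = 26.7 × 157.7 / (5.63 + 157.7) = 26.7 × 157.7/163.3 = 25.8 V.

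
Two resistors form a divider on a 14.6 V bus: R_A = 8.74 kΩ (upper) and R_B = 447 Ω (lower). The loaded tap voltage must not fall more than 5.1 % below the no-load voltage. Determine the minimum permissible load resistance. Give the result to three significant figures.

Output resistance R_th = R_A‖R_B = (8740 × 447)/9187 = 425.3 Ω.
The fractional drop is R_th/(R_th + R_L); requiring this ≤ 0.0510 gives R_L ≥ R_th(1/0.0510 − 1) = 425.3 × 18.61 = 7.91 kΩ.

R_L(min) ≈ 7.91 kΩ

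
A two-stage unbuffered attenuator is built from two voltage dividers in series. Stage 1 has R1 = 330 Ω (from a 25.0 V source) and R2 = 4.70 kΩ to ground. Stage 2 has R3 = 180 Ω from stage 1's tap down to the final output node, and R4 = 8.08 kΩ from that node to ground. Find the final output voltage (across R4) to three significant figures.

Stage 2 presents R3+R4 = 8260 Ω as a load on stage 1's tap.
Stage 1's lower leg becomes R2‖(R3+R4) = 2996 Ω, so V_mid = 25.0 × 2996/3326 = 22.52 V.
Stage 2 is itself unloaded: V_out = V_mid × R4/(R3+R4) = 22.52 × 8080/8260 = 22.0 V.

V_out ≈ 22.0 V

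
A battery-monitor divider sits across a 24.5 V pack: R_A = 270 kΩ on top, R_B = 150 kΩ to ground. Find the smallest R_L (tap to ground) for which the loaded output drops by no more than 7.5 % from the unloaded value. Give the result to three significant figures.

R_L(min) ≈ 1.19 MΩ

Output resistance R_th = R_A‖R_B = (270 × 150)/420.0 = 96.43 kΩ.
The fractional drop is R_th/(R_th + R_L); requiring this ≤ 0.0750 gives R_L ≥ R_th(1/0.0750 − 1) = 96.43 × 12.33 = 1.19 MΩ.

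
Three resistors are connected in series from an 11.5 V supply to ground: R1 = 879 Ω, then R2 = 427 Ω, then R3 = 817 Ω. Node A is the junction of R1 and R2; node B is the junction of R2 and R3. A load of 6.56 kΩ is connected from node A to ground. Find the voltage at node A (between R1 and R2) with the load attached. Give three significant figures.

Below node A the series string R2+R3 = 1244 Ω sits in parallel with the 6560 Ω load: 1046 Ω.
V_A = 11.5 × 1046/(879 + 1046) = 6.25 V.

V ≈ 6.25 V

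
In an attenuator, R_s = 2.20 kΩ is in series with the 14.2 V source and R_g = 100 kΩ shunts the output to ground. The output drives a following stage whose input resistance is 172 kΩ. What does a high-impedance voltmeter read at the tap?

The load sits in parallel with R_g: R_g‖R_L = (100 × 172) / (100 + 172) = 63.24 kΩ.
V_out = 14.2 × 63.24 / (2.20 + 63.24) = 14.2 × 63.24/65.44 = 13.7 V.

V_out ≈ 13.7 V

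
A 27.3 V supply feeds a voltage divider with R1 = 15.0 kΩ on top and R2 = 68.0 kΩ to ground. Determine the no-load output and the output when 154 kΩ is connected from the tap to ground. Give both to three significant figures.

Unloaded: 22.4 V; loaded: 20.7 V

Open-circuit: V = 27.3 × 68.0/(15.0 + 68.0) = 22.4 V.
With the load, R2 becomes R2‖R_L = 47.17 kΩ, so V = 27.3 × 47.17/62.17 = 20.7 V.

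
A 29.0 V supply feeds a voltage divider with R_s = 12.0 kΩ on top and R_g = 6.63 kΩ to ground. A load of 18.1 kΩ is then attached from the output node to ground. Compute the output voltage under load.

The load sits in parallel with R_g: R_g‖R_L = (6.63 × 18.1) / (6.63 + 18.1) = 4.853 kΩ.
V_out = 29.0 × 4.853 / (12.0 + 4.853) = 29.0 × 4.853/16.85 = 8.35 V.

V_out ≈ 8.35 V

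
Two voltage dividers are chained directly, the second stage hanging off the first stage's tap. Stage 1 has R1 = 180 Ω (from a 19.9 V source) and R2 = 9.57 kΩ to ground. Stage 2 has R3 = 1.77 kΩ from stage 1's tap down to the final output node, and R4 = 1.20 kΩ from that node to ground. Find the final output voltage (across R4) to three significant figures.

Stage 2 presents R3+R4 = 2970 Ω as a load on stage 1's tap.
Stage 1's lower leg becomes R2‖(R3+R4) = 2267 Ω, so V_mid = 19.9 × 2267/2447 = 18.44 V.
Stage 2 is itself unloaded: V_out = V_mid × R4/(R3+R4) = 18.44 × 1200/2970 = 7.45 V.

V_out ≈ 7.45 V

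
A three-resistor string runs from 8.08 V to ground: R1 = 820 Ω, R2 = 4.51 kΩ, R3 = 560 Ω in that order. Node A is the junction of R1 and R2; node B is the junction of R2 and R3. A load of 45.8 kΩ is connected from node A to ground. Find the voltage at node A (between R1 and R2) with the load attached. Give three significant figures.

V ≈ 6.85 V

Below node A the series string R2+R3 = 5070 Ω sits in parallel with the 45800 Ω load: 4565 Ω.
V_A = 8.08 × 4565/(820 + 4565) = 6.85 V.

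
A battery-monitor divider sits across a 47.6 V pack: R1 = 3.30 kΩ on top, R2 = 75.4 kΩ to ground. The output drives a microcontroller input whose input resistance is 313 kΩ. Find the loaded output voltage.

V_out ≈ 45.1 V

The load sits in parallel with R2: R2‖R_L = (75.4 × 313) / (75.4 + 313) = 60.76 kΩ.
V_out = 47.6 × 60.76 / (3.30 + 60.76) = 47.6 × 60.76/64.06 = 45.1 V.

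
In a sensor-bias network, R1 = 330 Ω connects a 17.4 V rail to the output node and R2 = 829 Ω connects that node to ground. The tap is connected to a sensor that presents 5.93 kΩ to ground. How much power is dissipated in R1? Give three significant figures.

Total resistance from the source is R1 + (R2‖R_L) = 1057 Ω, so I = 17.4/1057 Ω = 16.46 mA.
P = I²·R1 = (16.46 mA)² × 330 Ω = 89.4 mW.

P ≈ 89.4 mW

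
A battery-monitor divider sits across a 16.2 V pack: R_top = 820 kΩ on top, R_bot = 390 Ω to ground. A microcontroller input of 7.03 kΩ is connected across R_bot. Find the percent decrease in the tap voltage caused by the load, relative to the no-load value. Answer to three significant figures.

5.25 %

The divider's output (Thévenin) resistance is R_top‖R_bot = 389.8 Ω.
Fractional drop under load = R_th/(R_th + R_L) = 389.8 / (389.8 + 7030) = 0.05254.
So the output falls by 5.25 %.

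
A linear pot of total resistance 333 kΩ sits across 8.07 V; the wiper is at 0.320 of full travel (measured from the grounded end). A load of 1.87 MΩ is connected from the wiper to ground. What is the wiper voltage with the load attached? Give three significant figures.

The wiper splits the pot into (1−α)R = 226.4 kΩ above and αR = 106.6 kΩ below.
Lower section ‖ load = 100.8 kΩ.
V_wiper = 8.07 × 100.8/(226.4 + 100.8) = 2.49 V.

V ≈ 2.49 V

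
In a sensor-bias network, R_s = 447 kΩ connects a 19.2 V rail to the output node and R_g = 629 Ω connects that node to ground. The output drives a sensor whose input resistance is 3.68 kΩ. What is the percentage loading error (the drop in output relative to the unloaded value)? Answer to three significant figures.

Unloaded V = 19.2 × 629/447600 = 0.026979 V.
Loaded: R_g‖R_L = 537.2 Ω, giving V = 19.2 × 537.2/447500 = 0.023046 V.
Drop = (0.026979 − 0.023046) / 0.026979 = 14.6 %.

14.6 %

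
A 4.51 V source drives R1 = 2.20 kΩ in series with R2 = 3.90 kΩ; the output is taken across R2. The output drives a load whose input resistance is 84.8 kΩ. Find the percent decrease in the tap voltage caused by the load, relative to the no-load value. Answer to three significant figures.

The divider's output (Thévenin) resistance is R1‖R2 = 1.407 kΩ.
Fractional drop under load = R_th/(R_th + R_L) = 1.407 / (1.407 + 84.8) = 0.01632.
So the output falls by 1.63 %.

1.63 %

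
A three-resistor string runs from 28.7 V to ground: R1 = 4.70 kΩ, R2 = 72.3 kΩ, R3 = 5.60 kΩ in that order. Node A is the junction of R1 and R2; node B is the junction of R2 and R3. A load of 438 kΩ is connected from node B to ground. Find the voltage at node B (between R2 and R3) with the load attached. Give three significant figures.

V ≈ 1.92 V

At node B, R3 is in parallel with the load: R3‖R_L = 5.529 kΩ.
Below node A the resistance is R2 + (R3‖R_L) = 77.83 kΩ, so V_A = 28.7 × 77.83/82.53 = 27.07 V.
Then V_B = V_A × (R3‖R_L)/(R2 + R3‖R_L) = 27.07 × 5.529/77.83 = 1.92 V.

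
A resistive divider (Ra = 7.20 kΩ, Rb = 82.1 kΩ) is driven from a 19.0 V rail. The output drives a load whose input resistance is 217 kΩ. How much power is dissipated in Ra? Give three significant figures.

P ≈ 0.583 mW

Total resistance from the source is Ra + (Rb‖R_L) = 66.76 kΩ, so I = 19.0/66.76 kΩ = 0.2846 mA.
P = I²·Ra = (0.2846 mA)² × 7.20 kΩ = 0.583 mW.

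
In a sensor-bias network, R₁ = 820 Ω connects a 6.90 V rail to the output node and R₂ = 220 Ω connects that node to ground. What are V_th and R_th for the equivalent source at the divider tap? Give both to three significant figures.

V_th = 1.46 V, R_th = 173 Ω

V_th is the open-circuit tap voltage: 6.90 × 220/(820 + 220) = 1.46 V.
With the supply zeroed, R₁ and R₂ appear in parallel from the tap: R_th = R₁‖R₂ = (820 × 220)/1040 = 173 Ω.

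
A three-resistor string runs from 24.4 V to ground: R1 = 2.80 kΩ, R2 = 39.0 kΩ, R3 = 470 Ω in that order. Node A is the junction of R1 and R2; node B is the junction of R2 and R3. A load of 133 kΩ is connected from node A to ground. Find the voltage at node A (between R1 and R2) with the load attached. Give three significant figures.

Below node A the series string R2+R3 = 39470 Ω sits in parallel with the 133000 Ω load: 30440 Ω.
V_A = 24.4 × 30440/(2800 + 30440) = 22.3 V.

V ≈ 22.3 V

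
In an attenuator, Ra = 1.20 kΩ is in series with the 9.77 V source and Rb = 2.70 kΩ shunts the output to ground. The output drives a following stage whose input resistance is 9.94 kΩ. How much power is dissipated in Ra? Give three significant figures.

Total resistance from the source is Ra + (Rb‖R_L) = 3.323 kΩ, so I = 9.77/3.323 kΩ = 2.940 mA.
P = I²·Ra = (2.940 mA)² × 1.20 kΩ = 10.4 mW.

P ≈ 10.4 mW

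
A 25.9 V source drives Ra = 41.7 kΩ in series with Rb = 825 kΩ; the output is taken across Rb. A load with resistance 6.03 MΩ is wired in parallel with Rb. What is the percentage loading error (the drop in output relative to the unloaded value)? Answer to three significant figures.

The divider's output (Thévenin) resistance is Ra‖Rb = 39.69 kΩ.
Fractional drop under load = R_th/(R_th + R_L) = 39.69 / (39.69 + 6030) = 0.006540.
So the output falls by 0.654 %.

0.654 %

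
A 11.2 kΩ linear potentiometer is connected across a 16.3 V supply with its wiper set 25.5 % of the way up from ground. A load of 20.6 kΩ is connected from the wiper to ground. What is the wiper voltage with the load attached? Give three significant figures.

V ≈ 3.77 V

The wiper splits the pot into (1−α)R = 8.344 kΩ above and αR = 2.856 kΩ below.
Lower section ‖ load = 2.508 kΩ.
V_wiper = 16.3 × 2.508/(8.344 + 2.508) = 3.77 V.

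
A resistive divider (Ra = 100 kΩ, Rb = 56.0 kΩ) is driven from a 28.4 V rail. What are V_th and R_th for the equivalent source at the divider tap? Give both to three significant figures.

V_th is the open-circuit tap voltage: 28.4 × 56.0/(100 + 56.0) = 10.2 V.
With the supply zeroed, Ra and Rb appear in parallel from the tap: R_th = Ra‖Rb = (100 × 56.0)/156.0 = 35.9 kΩ.

V_th = 10.2 V, R_th = 35.9 kΩ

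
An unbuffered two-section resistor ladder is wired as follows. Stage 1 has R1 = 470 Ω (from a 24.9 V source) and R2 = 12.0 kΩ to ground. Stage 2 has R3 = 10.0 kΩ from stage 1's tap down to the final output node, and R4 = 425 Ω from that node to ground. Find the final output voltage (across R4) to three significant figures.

Stage 2 presents R3+R4 = 10420 Ω as a load on stage 1's tap.
Stage 1's lower leg becomes R2‖(R3+R4) = 5579 Ω, so V_mid = 24.9 × 5579/6049 = 22.97 V.
Stage 2 is itself unloaded: V_out = V_mid × R4/(R3+R4) = 22.97 × 425/10420 = 0.936 V.

V_out ≈ 0.936 V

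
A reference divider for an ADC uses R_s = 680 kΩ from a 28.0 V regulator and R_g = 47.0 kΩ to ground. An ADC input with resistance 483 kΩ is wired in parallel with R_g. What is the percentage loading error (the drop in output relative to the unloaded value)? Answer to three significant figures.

8.34 %

The divider's output (Thévenin) resistance is R_s‖R_g = 43.96 kΩ.
Fractional drop under load = R_th/(R_th + R_L) = 43.96 / (43.96 + 483) = 0.08342.
So the output falls by 8.34 %.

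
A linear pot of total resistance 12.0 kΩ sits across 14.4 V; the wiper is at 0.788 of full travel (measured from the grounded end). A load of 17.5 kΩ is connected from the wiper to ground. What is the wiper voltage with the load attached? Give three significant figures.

The wiper splits the pot into (1−α)R = 2.544 kΩ above and αR = 9.456 kΩ below.
Lower section ‖ load = 6.139 kΩ.
V_wiper = 14.4 × 6.139/(2.544 + 6.139) = 10.2 V.

V ≈ 10.2 V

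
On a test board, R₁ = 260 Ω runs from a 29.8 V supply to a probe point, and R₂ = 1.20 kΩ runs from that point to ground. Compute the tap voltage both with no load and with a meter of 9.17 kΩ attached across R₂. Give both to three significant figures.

Open-circuit: V = 29.8 × 1200/(260 + 1200) = 24.5 V.
With the load, R₂ becomes R₂‖R_L = 1061 Ω, so V = 29.8 × 1061/1321 = 23.9 V.

Unloaded: 24.5 V; loaded: 23.9 V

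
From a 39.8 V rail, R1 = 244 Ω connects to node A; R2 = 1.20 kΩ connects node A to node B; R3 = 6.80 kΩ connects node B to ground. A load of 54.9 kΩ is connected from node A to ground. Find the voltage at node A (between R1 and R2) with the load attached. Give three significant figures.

V ≈ 38.5 V

Below node A the series string R2+R3 = 8000 Ω sits in parallel with the 54900 Ω load: 6983 Ω.
V_A = 39.8 × 6983/(244 + 6983) = 38.5 V.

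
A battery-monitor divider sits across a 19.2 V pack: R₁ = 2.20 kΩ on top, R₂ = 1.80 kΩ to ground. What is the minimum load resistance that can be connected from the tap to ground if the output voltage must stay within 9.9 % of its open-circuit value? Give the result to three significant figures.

R_L(min) ≈ 9.01 kΩ

Output resistance R_th = R₁‖R₂ = (2200 × 1800)/4000 = 990.0 Ω.
The fractional drop is R_th/(R_th + R_L); requiring this ≤ 0.0990 gives R_L ≥ R_th(1/0.0990 − 1) = 990.0 × 9.101 = 9.01 kΩ.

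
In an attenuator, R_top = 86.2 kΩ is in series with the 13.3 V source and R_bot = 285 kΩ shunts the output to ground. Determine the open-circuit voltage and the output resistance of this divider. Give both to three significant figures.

V_th = 10.2 V, R_th = 66.2 kΩ

V_th is the open-circuit tap voltage: 13.3 × 285/(86.2 + 285) = 10.2 V.
With the supply zeroed, R_top and R_bot appear in parallel from the tap: R_th = R_top‖R_bot = (86.2 × 285)/371.2 = 66.2 kΩ.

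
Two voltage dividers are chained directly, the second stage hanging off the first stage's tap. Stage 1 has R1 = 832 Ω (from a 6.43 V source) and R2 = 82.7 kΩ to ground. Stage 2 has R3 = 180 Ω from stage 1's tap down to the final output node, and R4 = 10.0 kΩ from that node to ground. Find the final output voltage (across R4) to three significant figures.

V_out ≈ 5.79 V

Stage 2 presents R3+R4 = 10180 Ω as a load on stage 1's tap.
Stage 1's lower leg becomes R2‖(R3+R4) = 9064 Ω, so V_mid = 6.43 × 9064/9896 = 5.889 V.
Stage 2 is itself unloaded: V_out = V_mid × R4/(R3+R4) = 5.889 × 10000/10180 = 5.79 V.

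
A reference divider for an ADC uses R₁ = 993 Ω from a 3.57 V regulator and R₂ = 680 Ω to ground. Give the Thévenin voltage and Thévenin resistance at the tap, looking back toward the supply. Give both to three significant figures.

V_th is the open-circuit tap voltage: 3.57 × 680/(993 + 680) = 1.45 V.
With the supply zeroed, R₁ and R₂ appear in parallel from the tap: R_th = R₁‖R₂ = (993 × 680)/1673 = 404 Ω.

V_th = 1.45 V, R_th = 404 Ω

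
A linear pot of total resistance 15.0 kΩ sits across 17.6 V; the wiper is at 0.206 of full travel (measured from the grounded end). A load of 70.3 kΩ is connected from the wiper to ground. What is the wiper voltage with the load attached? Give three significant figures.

The wiper splits the pot into (1−α)R = 11.91 kΩ above and αR = 3.090 kΩ below.
Lower section ‖ load = 2.960 kΩ.
V_wiper = 17.6 × 2.960/(11.91 + 2.960) = 3.50 V.

V ≈ 3.50 V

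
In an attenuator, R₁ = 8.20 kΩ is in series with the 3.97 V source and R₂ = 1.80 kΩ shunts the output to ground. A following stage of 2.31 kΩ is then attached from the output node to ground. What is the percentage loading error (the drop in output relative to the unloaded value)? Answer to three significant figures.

The divider's output (Thévenin) resistance is R₁‖R₂ = 1.476 kΩ.
Fractional drop under load = R_th/(R_th + R_L) = 1.476 / (1.476 + 2.31) = 0.3899.
So the output falls by 39.0 %.

39.0 %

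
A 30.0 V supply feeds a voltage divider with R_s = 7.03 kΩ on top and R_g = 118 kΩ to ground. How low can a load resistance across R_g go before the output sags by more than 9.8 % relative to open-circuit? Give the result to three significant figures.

R_L(min) ≈ 61.1 kΩ

Output resistance R_th = R_s‖R_g = (7.03 × 118)/125.0 = 6.635 kΩ.
The fractional drop is R_th/(R_th + R_L); requiring this ≤ 0.0980 gives R_L ≥ R_th(1/0.0980 − 1) = 6.635 × 9.204 = 61.1 kΩ.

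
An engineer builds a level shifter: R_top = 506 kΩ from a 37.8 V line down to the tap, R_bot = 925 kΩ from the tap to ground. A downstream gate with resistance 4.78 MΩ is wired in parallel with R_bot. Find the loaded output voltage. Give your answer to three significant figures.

The load sits in parallel with R_bot: R_bot‖R_L = (925 × 4780) / (925 + 4780) = 775.0 kΩ.
V_out = 37.8 × 775.0 / (506 + 775.0) = 37.8 × 775.0/1281 = 22.9 V.

V_out ≈ 22.9 V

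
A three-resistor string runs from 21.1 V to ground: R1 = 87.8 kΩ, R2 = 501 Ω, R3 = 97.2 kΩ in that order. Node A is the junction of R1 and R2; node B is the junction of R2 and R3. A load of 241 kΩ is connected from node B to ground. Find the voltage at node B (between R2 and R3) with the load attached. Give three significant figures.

V ≈ 9.28 V

At node B, R3 is in parallel with the load: R3‖R_L = 69260 Ω.
Below node A the resistance is R2 + (R3‖R_L) = 69770 Ω, so V_A = 21.1 × 69770/157600 = 9.342 V.
Then V_B = V_A × (R3‖R_L)/(R2 + R3‖R_L) = 9.342 × 69260/69770 = 9.28 V.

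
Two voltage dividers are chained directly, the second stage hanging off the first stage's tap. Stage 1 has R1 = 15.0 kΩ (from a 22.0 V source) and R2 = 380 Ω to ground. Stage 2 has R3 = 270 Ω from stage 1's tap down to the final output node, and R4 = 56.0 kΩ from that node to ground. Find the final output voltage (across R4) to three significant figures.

Stage 2 presents R3+R4 = 56270 Ω as a load on stage 1's tap.
Stage 1's lower leg becomes R2‖(R3+R4) = 377.5 Ω, so V_mid = 22.0 × 377.5/15380 = 0.5400 V.
Stage 2 is itself unloaded: V_out = V_mid × R4/(R3+R4) = 0.5400 × 56000/56270 = 0.537 V.

V_out ≈ 0.537 V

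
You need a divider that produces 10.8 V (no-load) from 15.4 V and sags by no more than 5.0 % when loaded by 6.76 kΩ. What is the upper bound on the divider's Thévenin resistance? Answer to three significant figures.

R_th ≤ 356 Ω

Loading drop = R_th/(R_th + R_L) ≤ 0.0500, so R_th ≤ R_L · ε/(1−ε) = 6.76 kΩ × 0.0500/0.9500 = 356 Ω.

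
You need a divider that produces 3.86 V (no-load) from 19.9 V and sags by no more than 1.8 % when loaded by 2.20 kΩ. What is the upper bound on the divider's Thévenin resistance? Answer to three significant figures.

Loading drop = R_th/(R_th + R_L) ≤ 0.0180, so R_th ≤ R_L · ε/(1−ε) = 2.20 kΩ × 0.0180/0.9820 = 40.3 Ω.
(Any R1, R2 with R2/(R1+R2) = 0.194 and R1‖R2 ≤ 40.3 Ω will meet the spec.)

R_th ≤ 40.3 Ω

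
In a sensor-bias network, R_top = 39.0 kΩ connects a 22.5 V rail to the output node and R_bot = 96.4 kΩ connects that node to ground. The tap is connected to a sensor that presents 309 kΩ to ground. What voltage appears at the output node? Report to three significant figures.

V_out ≈ 14.7 V

The load sits in parallel with R_bot: R_bot‖R_L = (96.4 × 309) / (96.4 + 309) = 73.48 kΩ.
V_out = 22.5 × 73.48 / (39.0 + 73.48) = 22.5 × 73.48/112.5 = 14.7 V.
(Unloaded it would have been 16.0 V.)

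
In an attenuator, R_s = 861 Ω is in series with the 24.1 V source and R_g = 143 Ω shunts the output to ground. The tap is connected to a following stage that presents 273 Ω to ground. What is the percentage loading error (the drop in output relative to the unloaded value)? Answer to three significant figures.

31.0 %

Unloaded V = 24.1 × 143/1004 = 3.433 V.
Loaded: R_g‖R_L = 93.84 Ω, giving V = 24.1 × 93.84/954.8 = 2.369 V.
Drop = (3.433 − 2.369) / 3.433 = 31.0 %.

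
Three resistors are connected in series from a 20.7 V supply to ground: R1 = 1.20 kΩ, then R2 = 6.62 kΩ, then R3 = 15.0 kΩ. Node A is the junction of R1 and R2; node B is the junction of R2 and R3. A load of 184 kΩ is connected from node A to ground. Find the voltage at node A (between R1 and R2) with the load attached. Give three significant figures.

Below node A the series string R2+R3 = 21.62 kΩ sits in parallel with the 184 kΩ load: 19.35 kΩ.
V_A = 20.7 × 19.35/(1.20 + 19.35) = 19.5 V.

V ≈ 19.5 V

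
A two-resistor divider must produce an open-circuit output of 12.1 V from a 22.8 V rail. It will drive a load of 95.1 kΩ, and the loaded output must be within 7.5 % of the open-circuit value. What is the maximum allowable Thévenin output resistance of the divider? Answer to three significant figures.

R_th ≤ 7.71 kΩ

Loading drop = R_th/(R_th + R_L) ≤ 0.0750, so R_th ≤ R_L · ε/(1−ε) = 95.1 kΩ × 0.0750/0.9250 = 7.71 kΩ.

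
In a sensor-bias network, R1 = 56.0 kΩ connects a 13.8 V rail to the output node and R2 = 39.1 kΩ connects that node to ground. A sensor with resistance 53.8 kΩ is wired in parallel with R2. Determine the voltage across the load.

V_out ≈ 3.97 V

The load sits in parallel with R2: R2‖R_L = (39.1 × 53.8) / (39.1 + 53.8) = 22.64 kΩ.
V_out = 13.8 × 22.64 / (56.0 + 22.64) = 13.8 × 22.64/78.64 = 3.97 V.
(Unloaded it would have been 5.67 V.)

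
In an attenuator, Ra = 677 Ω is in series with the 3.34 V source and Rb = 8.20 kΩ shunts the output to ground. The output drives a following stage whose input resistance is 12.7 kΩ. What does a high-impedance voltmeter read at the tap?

V_out ≈ 2.94 V

The load sits in parallel with Rb: Rb‖R_L = (8200 × 12700) / (8200 + 12700) = 4983 Ω.
V_out = 3.34 × 4983 / (677 + 4983) = 3.34 × 4983/5660 = 2.94 V.
(Unloaded it would have been 3.09 V.)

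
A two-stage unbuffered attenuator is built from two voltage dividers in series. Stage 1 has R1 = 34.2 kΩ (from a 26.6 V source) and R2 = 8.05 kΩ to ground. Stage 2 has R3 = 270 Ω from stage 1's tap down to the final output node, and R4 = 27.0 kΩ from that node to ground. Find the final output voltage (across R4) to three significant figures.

V_out ≈ 4.05 V

Stage 2 presents R3+R4 = 27270 Ω as a load on stage 1's tap.
Stage 1's lower leg becomes R2‖(R3+R4) = 6215 Ω, so V_mid = 26.6 × 6215/40420 = 4.091 V.
Stage 2 is itself unloaded: V_out = V_mid × R4/(R3+R4) = 4.091 × 27000/27270 = 4.05 V.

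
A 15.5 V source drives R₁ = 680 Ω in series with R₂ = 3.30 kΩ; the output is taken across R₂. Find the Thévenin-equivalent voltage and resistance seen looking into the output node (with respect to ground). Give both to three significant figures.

V_th = 12.9 V, R_th = 564 Ω

V_th is the open-circuit tap voltage: 15.5 × 3300/(680 + 3300) = 12.9 V.
With the supply zeroed, R₁ and R₂ appear in parallel from the tap: R_th = R₁‖R₂ = (680 × 3300)/3980 = 564 Ω.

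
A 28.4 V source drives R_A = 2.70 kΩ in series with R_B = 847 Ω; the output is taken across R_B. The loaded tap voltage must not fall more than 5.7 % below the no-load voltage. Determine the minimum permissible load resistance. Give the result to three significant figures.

Output resistance R_th = R_A‖R_B = (2700 × 847)/3547 = 644.7 Ω.
The fractional drop is R_th/(R_th + R_L); requiring this ≤ 0.0570 gives R_L ≥ R_th(1/0.0570 − 1) = 644.7 × 16.54 = 10.7 kΩ.

R_L(min) ≈ 10.7 kΩ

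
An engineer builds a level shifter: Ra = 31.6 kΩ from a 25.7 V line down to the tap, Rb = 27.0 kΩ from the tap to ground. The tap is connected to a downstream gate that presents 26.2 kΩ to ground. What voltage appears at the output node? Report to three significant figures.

V_out ≈ 7.61 V

The load sits in parallel with Rb: Rb‖R_L = (27.0 × 26.2) / (27.0 + 26.2) = 13.30 kΩ.
V_out = 25.7 × 13.30 / (31.6 + 13.30) = 25.7 × 13.30/44.90 = 7.61 V.
(Unloaded it would have been 11.8 V.)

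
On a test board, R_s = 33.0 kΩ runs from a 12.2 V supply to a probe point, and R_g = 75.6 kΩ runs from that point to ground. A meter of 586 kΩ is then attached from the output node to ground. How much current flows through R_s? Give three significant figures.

R_g‖R_L = 66.96 kΩ, so the source sees R_s + R_g‖R_L = 99.96 kΩ.
I = 12.2 V / 99.96 kΩ = 0.122 mA.

I ≈ 0.122 mA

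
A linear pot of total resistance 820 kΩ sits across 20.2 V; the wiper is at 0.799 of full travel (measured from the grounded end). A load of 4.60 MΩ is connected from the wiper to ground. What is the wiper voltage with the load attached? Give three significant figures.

V ≈ 15.7 V

The wiper splits the pot into (1−α)R = 164.8 kΩ above and αR = 655.2 kΩ below.
Lower section ‖ load = 573.5 kΩ.
V_wiper = 20.2 × 573.5/(164.8 + 573.5) = 15.7 V.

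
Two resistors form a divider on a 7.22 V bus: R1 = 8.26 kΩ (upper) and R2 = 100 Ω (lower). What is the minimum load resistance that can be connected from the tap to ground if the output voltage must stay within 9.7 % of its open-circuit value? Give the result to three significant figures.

Output resistance R_th = R1‖R2 = (8260 × 100)/8360 = 98.80 Ω.
The fractional drop is R_th/(R_th + R_L); requiring this ≤ 0.0970 gives R_L ≥ R_th(1/0.0970 − 1) = 98.80 × 9.309 = 920 Ω.

R_L(min) ≈ 920 Ω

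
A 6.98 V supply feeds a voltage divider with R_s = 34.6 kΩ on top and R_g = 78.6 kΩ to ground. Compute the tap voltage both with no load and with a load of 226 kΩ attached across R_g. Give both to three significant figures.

Open-circuit: V = 6.98 × 78.6/(34.6 + 78.6) = 4.85 V.
With the load, R_g becomes R_g‖R_L = 58.32 kΩ, so V = 6.98 × 58.32/92.92 = 4.38 V.

Unloaded: 4.85 V; loaded: 4.38 V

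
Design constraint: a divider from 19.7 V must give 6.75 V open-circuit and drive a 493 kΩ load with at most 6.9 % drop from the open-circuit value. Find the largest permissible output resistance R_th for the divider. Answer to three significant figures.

Loading drop = R_th/(R_th + R_L) ≤ 0.0690, so R_th ≤ R_L · ε/(1−ε) = 493 kΩ × 0.0690/0.9310 = 36.5 kΩ.
(Any R1, R2 with R2/(R1+R2) = 0.343 and R1‖R2 ≤ 36.5 kΩ will meet the spec.)

R_th ≤ 36.5 kΩ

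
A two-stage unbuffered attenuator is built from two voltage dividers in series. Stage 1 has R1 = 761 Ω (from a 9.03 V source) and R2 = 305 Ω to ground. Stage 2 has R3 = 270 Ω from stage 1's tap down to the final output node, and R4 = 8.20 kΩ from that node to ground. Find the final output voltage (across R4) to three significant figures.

V_out ≈ 2.44 V

Stage 2 presents R3+R4 = 8470 Ω as a load on stage 1's tap.
Stage 1's lower leg becomes R2‖(R3+R4) = 294.4 Ω, so V_mid = 9.03 × 294.4/1055 = 2.519 V.
Stage 2 is itself unloaded: V_out = V_mid × R4/(R3+R4) = 2.519 × 8200/8470 = 2.44 V.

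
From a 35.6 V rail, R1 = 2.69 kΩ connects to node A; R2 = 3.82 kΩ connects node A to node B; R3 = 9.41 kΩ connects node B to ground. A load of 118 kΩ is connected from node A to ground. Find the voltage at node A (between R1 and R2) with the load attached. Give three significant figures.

Below node A the series string R2+R3 = 13.23 kΩ sits in parallel with the 118 kΩ load: 11.90 kΩ.
V_A = 35.6 × 11.90/(2.69 + 11.90) = 29.0 V.

V ≈ 29.0 V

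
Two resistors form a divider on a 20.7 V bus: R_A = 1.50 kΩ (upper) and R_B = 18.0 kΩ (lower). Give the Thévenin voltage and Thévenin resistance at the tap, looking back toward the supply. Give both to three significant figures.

V_th = 19.1 V, R_th = 1.38 kΩ

V_th is the open-circuit tap voltage: 20.7 × 18.0/(1.50 + 18.0) = 19.1 V.
With the supply zeroed, R_A and R_B appear in parallel from the tap: R_th = R_A‖R_B = (1.50 × 18.0)/19.50 = 1.38 kΩ.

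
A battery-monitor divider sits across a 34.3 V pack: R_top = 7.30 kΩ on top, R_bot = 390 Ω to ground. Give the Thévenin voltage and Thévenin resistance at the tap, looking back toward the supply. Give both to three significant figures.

V_th is the open-circuit tap voltage: 34.3 × 390/(7300 + 390) = 1.74 V.
With the supply zeroed, R_top and R_bot appear in parallel from the tap: R_th = R_top‖R_bot = (7300 × 390)/7690 = 370 Ω.

V_th = 1.74 V, R_th = 370 Ω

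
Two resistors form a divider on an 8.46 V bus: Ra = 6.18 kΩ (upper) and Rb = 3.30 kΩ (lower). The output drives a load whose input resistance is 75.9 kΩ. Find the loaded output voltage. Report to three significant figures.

V_out ≈ 2.86 V

The load sits in parallel with Rb: Rb‖R_L = (3.30 × 75.9) / (3.30 + 75.9) = 3.163 kΩ.
V_out = 8.46 × 3.163 / (6.18 + 3.163) = 8.46 × 3.163/9.342 = 2.86 V.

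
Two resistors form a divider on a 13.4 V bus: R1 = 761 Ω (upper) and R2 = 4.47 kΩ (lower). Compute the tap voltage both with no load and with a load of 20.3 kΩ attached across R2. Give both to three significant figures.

Unloaded: 11.5 V; loaded: 11.1 V

Open-circuit: V = 13.4 × 4470/(761 + 4470) = 11.5 V.
With the load, R2 becomes R2‖R_L = 3663 Ω, so V = 13.4 × 3663/4424 = 11.1 V.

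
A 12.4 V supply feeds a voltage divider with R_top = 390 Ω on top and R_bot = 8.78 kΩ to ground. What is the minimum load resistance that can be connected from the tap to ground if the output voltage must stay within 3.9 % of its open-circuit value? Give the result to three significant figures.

Output resistance R_th = R_top‖R_bot = (390 × 8780)/9170 = 373.4 Ω.
The fractional drop is R_th/(R_th + R_L); requiring this ≤ 0.0390 gives R_L ≥ R_th(1/0.0390 − 1) = 373.4 × 24.64 = 9.20 kΩ.

R_L(min) ≈ 9.20 kΩ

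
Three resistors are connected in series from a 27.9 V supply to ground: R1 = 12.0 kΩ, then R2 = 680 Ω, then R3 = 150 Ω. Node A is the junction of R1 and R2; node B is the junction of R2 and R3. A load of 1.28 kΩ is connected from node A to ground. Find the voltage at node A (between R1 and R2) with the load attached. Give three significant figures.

Below node A the series string R2+R3 = 830.0 Ω sits in parallel with the 1280 Ω load: 503.5 Ω.
V_A = 27.9 × 503.5/(12000 + 503.5) = 1.12 V.

V ≈ 1.12 V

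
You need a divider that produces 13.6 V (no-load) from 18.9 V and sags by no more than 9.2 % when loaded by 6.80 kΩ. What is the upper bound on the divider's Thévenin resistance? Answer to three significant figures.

Loading drop = R_th/(R_th + R_L) ≤ 0.0920, so R_th ≤ R_L · ε/(1−ε) = 6.80 kΩ × 0.0920/0.9080 = 689 Ω.

R_th ≤ 689 Ω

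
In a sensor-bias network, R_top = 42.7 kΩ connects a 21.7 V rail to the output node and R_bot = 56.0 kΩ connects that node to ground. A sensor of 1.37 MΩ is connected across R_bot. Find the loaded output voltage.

The load sits in parallel with R_bot: R_bot‖R_L = (56.0 × 1370) / (56.0 + 1370) = 53.80 kΩ.
V_out = 21.7 × 53.80 / (42.7 + 53.80) = 21.7 × 53.80/96.50 = 12.1 V.
(Unloaded it would have been 12.3 V.)

V_out ≈ 12.1 V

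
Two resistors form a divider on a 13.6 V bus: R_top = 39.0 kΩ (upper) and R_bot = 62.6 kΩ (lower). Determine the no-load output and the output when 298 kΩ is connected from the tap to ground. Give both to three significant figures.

Open-circuit: V = 13.6 × 62.6/(39.0 + 62.6) = 8.38 V.
With the load, R_bot becomes R_bot‖R_L = 51.73 kΩ, so V = 13.6 × 51.73/90.73 = 7.75 V.

Unloaded: 8.38 V; loaded: 7.75 V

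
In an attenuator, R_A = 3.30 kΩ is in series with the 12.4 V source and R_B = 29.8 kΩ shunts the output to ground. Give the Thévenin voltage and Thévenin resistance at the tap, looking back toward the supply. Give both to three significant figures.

V_th = 11.2 V, R_th = 2.97 kΩ

V_th is the open-circuit tap voltage: 12.4 × 29.8/(3.30 + 29.8) = 11.2 V.
With the supply zeroed, R_A and R_B appear in parallel from the tap: R_th = R_A‖R_B = (3.30 × 29.8)/33.10 = 2.97 kΩ.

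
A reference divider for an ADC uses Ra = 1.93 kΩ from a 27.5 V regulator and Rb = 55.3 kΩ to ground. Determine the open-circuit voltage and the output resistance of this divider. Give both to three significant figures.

V_th = 26.6 V, R_th = 1.86 kΩ

V_th is the open-circuit tap voltage: 27.5 × 55.3/(1.93 + 55.3) = 26.6 V.
With the supply zeroed, Ra and Rb appear in parallel from the tap: R_th = Ra‖Rb = (1.93 × 55.3)/57.23 = 1.86 kΩ.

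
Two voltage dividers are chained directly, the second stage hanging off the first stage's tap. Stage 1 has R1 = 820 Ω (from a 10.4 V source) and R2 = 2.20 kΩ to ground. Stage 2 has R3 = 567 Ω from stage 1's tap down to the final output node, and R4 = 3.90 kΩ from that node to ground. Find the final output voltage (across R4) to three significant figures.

V_out ≈ 5.83 V

Stage 2 presents R3+R4 = 4467 Ω as a load on stage 1's tap.
Stage 1's lower leg becomes R2‖(R3+R4) = 1474 Ω, so V_mid = 10.4 × 1474/2294 = 6.683 V.
Stage 2 is itself unloaded: V_out = V_mid × R4/(R3+R4) = 6.683 × 3900/4467 = 5.83 V.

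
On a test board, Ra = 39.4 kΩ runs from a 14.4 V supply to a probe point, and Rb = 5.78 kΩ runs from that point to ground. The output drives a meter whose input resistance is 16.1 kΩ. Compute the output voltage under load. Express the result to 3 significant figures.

V_out ≈ 1.40 V

The load sits in parallel with Rb: Rb‖R_L = (5.78 × 16.1) / (5.78 + 16.1) = 4.253 kΩ.
V_out = 14.4 × 4.253 / (39.4 + 4.253) = 14.4 × 4.253/43.65 = 1.40 V.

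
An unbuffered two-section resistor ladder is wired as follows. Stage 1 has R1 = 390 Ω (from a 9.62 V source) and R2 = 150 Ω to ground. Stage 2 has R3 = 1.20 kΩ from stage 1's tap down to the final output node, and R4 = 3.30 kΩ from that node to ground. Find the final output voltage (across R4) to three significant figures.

V_out ≈ 1.91 V

Stage 2 presents R3+R4 = 4500 Ω as a load on stage 1's tap.
Stage 1's lower leg becomes R2‖(R3+R4) = 145.2 Ω, so V_mid = 9.62 × 145.2/535.2 = 2.609 V.
Stage 2 is itself unloaded: V_out = V_mid × R4/(R3+R4) = 2.609 × 3300/4500 = 1.91 V.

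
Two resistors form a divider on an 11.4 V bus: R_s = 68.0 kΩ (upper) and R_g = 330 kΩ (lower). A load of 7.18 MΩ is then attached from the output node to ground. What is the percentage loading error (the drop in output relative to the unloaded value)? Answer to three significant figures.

The divider's output (Thévenin) resistance is R_s‖R_g = 56.38 kΩ.
Fractional drop under load = R_th/(R_th + R_L) = 56.38 / (56.38 + 7180) = 0.007791.
So the output falls by 0.779 %.

0.779 %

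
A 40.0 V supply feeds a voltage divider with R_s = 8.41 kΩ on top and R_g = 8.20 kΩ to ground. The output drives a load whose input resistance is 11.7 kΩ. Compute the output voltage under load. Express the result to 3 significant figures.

The load sits in parallel with R_g: R_g‖R_L = (8.20 × 11.7) / (8.20 + 11.7) = 4.821 kΩ.
V_out = 40.0 × 4.821 / (8.41 + 4.821) = 40.0 × 4.821/13.23 = 14.6 V.
(Unloaded it would have been 19.7 V.)

V_out ≈ 14.6 V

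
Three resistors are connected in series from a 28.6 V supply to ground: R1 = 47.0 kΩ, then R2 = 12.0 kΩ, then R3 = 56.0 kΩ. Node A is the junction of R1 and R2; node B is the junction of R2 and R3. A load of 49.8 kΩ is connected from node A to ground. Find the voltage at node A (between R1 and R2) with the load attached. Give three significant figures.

V ≈ 10.9 V

Below node A the series string R2+R3 = 68.00 kΩ sits in parallel with the 49.8 kΩ load: 28.75 kΩ.
V_A = 28.6 × 28.75/(47.0 + 28.75) = 10.9 V.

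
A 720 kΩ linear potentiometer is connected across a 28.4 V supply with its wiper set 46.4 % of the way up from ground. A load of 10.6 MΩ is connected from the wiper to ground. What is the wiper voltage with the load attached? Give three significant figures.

The wiper splits the pot into (1−α)R = 385.9 kΩ above and αR = 334.1 kΩ below.
Lower section ‖ load = 323.9 kΩ.
V_wiper = 28.4 × 323.9/(385.9 + 323.9) = 13.0 V.

V ≈ 13.0 V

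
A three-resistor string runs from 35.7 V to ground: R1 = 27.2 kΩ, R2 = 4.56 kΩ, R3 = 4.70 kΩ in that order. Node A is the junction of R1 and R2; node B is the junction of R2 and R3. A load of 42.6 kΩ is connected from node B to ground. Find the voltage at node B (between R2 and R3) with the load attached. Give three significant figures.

At node B, R3 is in parallel with the load: R3‖R_L = 4.233 kΩ.
Below node A the resistance is R2 + (R3‖R_L) = 8.793 kΩ, so V_A = 35.7 × 8.793/35.99 = 8.721 V.
Then V_B = V_A × (R3‖R_L)/(R2 + R3‖R_L) = 8.721 × 4.233/8.793 = 4.20 V.

V ≈ 4.20 V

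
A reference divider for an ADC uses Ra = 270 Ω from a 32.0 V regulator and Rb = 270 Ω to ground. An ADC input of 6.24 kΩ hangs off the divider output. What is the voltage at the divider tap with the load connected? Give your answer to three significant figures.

The load sits in parallel with Rb: Rb‖R_L = (270 × 6240) / (270 + 6240) = 258.8 Ω.
V_out = 32.0 × 258.8 / (270 + 258.8) = 32.0 × 258.8/528.8 = 15.7 V.

V_out ≈ 15.7 V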